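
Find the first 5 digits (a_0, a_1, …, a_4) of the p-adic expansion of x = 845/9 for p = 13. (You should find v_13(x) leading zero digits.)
(a_0, …, a_4) = (0, 0, 2, 10, 5)

v_13(845/9) = 2, so a_0 = ... = a_1 = 0. Factor out: x = 13^2 · u with u = 5/9 a unit in ℤ_13. Expand u iteratively via a_{v+i} = u_i mod 13, u_{i+1} = (u_i − a_{v+i})/13:
  u_0 = 5/9;  a_2 = 2;  u_1 = (u_0 − 2)/13 = -1/9
  u_1 = -1/9;  a_3 = 10;  u_2 = (u_1 − 10)/13 = -7/9
  u_2 = -7/9;  a_4 = 5;  u_3 = (u_2 − 5)/13 = -4/9
Digits: (0, 0, 2, 10, 5).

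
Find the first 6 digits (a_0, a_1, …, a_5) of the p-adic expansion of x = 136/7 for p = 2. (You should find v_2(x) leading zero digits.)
(a_0, …, a_5) = (0, 0, 0, 1, 1, 1)

v_2(136/7) = 3, so a_0 = ... = a_2 = 0. Factor out: x = 2^3 · u with u = 17/7 a unit in ℤ_2. Expand u iteratively via a_{v+i} = u_i mod 2, u_{i+1} = (u_i − a_{v+i})/2:
  u_0 = 17/7;  a_3 = 1;  u_1 = (u_0 − 1)/2 = 5/7
  u_1 = 5/7;  a_4 = 1;  u_2 = (u_1 − 1)/2 = -1/7
  u_2 = -1/7;  a_5 = 1;  u_3 = (u_2 − 1)/2 = -4/7
Digits: (0, 0, 0, 1, 1, 1).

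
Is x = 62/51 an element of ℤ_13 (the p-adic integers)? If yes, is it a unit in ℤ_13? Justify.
x ∈ ℤ_13^× (unit); v_13(x) = 0

ℤ_13 = {x ∈ ℚ_13 : v_13(x) ≥ 0} and ℤ_13^× = {x ∈ ℤ_13 : v_13(x) = 0}. Here v_13(62/51) = v_13(num) − v_13(den) = 0; compare against these criteria.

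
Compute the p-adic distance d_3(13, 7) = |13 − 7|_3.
d_3(13, 7) = 1/3

Step 1 — x − y = 13 − 7 = 6. Step 2 — v_3(6) = 1 (factor: 6 = (3^1 · 2); the sign does not affect v_p). Step 3 — |x − y|_3 = 3^{-1} = 1/3.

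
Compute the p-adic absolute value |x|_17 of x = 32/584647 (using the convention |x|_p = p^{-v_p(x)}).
|32/584647|_17 = 83521

Step 1 — compute v_17(x) by factoring powers of 17 out of the numerator and denominator: v_17(32/584647) = -4. Step 2 — apply |x|_p = p^{-v_p(x)} = 17^{4} = 83521.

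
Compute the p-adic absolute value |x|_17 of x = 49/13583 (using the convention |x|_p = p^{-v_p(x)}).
|49/13583|_17 = 289

Step 1 — compute v_17(x) by factoring powers of 17 out of the numerator and denominator: v_17(49/13583) = -2. Step 2 — apply |x|_p = p^{-v_p(x)} = 17^{2} = 289.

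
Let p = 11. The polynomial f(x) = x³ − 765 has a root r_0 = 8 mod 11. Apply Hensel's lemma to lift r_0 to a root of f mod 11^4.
r_3 = 4947 (mod 14641)

Hensel: r_{i+1} = r_i − f(r_i)/f′(r_i) mod 11^{i+2}, where f′(x) = 3x². Iterate:
  r_0 = 8 (mod 11)
  r_1 = 107 (mod 121)
  r_2 = 954 (mod 1331)
  r_3 = 4947 (mod 14641)
Final: r = 4947 with f(r) ≡ 0 mod 11^4.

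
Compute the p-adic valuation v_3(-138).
v_3(-138) = 1

v_3(n) is the largest exponent k such that 3^k divides n. Factor out: -138 = -3^1 · 46. (Sign doesn't affect v_p.) So v_3(-138) = 1.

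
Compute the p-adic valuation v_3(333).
v_3(333) = 2

v_3(n) is the largest exponent k such that 3^k divides n. Factor out: 333 = 3^2 · 37. (Sign doesn't affect v_p.) So v_3(333) = 2.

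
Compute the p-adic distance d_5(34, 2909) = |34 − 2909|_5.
d_5(34, 2909) = 1/125

Step 1 — x − y = 34 − 2909 = -2875. Step 2 — v_5(-2875) = 3 (factor: -2875 = −(5^3 · 23); the sign does not affect v_p). Step 3 — |x − y|_5 = 5^{-3} = 1/125.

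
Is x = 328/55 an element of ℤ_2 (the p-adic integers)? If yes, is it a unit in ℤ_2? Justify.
x ∈ ℤ_2 but not a unit; v_2(x) = 3 > 0

ℤ_2 = {x ∈ ℚ_2 : v_2(x) ≥ 0} and ℤ_2^× = {x ∈ ℤ_2 : v_2(x) = 0}. Here v_2(328/55) = v_2(num) − v_2(den) = 3; compare against these criteria.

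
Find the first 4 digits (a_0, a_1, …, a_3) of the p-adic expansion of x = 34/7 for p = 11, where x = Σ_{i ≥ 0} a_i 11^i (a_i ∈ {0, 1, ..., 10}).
(a_0, …, a_3) = (8, 6, 1, 3)

v_11(34/7) = 0 (numerator and denominator both coprime to 11), so x ∈ ℤ_11^×. Compute digits iteratively via a_i = x_i mod 11, x_{i+1} = (x_i − a_i)/11, with x_0 = x:
  x_0 = 34/7;  a_0 = 8;  x_1 = (x_0 − 8)/11 = -2/7
  x_1 = -2/7;  a_1 = 6;  x_2 = (x_1 − 6)/11 = -4/7
  x_2 = -4/7;  a_2 = 1;  x_3 = (x_2 − 1)/11 = -1/7
  x_3 = -1/7;  a_3 = 3;  x_4 = (x_3 − 3)/11 = -2/7
Digits: (8, 6, 1, 3).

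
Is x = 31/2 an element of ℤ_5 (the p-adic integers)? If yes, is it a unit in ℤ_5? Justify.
x ∈ ℤ_5^× (unit); v_5(x) = 0

ℤ_5 = {x ∈ ℚ_5 : v_5(x) ≥ 0} and ℤ_5^× = {x ∈ ℤ_5 : v_5(x) = 0}. Here v_5(31/2) = v_5(num) − v_5(den) = 0; compare against these criteria.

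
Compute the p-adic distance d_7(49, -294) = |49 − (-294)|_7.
d_7(49, -294) = 1/343

Step 1 — x − y = 49 − (-294) = 343. Step 2 — v_7(343) = 3 (factor: 343 = (7^3 · 1); the sign does not affect v_p). Step 3 — |x − y|_7 = 7^{-3} = 1/343.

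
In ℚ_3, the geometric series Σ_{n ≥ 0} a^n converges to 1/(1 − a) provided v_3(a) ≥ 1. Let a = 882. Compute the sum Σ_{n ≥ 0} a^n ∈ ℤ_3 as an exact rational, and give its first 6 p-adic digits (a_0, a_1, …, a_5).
Σ a^n = 1/(1 − a) = -1/881;  first 6 digits = (1, 0, 2, 2, 2, 0)

v_3(a) = 2 ≥ 1, so the series converges in ℤ_3 to 1/(1 − a) = 1/(1 − 882) = -1/881. Expand this rational in ℤ_3: compute digits iteratively via d_i = x_i mod 3, x_{i+1} = (x_i − d_i)/3. The first 6 digits are (1, 0, 2, 2, 2, 0).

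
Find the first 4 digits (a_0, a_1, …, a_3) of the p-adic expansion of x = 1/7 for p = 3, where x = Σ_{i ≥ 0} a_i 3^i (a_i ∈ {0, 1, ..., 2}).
(a_0, …, a_3) = (1, 1, 0, 2)

v_3(1/7) = 0 (numerator and denominator both coprime to 3), so x ∈ ℤ_3^×. Compute digits iteratively via a_i = x_i mod 3, x_{i+1} = (x_i − a_i)/3, with x_0 = x:
  x_0 = 1/7;  a_0 = 1;  x_1 = (x_0 − 1)/3 = -2/7
  x_1 = -2/7;  a_1 = 1;  x_2 = (x_1 − 1)/3 = -3/7
  x_2 = -3/7;  a_2 = 0;  x_3 = (x_2 − 0)/3 = -1/7
  x_3 = -1/7;  a_3 = 2;  x_4 = (x_3 − 2)/3 = -5/7
Digits: (1, 1, 0, 2).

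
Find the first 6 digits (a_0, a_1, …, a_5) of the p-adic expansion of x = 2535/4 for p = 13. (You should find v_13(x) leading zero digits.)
(a_0, …, a_5) = (0, 0, 7, 3, 3, 3)

v_13(2535/4) = 2, so a_0 = ... = a_1 = 0. Factor out: x = 13^2 · u with u = 15/4 a unit in ℤ_13. Expand u iteratively via a_{v+i} = u_i mod 13, u_{i+1} = (u_i − a_{v+i})/13:
  u_0 = 15/4;  a_2 = 7;  u_1 = (u_0 − 7)/13 = -1/4
  u_1 = -1/4;  a_3 = 3;  u_2 = (u_1 − 3)/13 = -1/4
  u_2 = -1/4;  a_4 = 3;  u_3 = (u_2 − 3)/13 = -1/4
  u_3 = -1/4;  a_5 = 3;  u_4 = (u_3 − 3)/13 = -1/4
Digits: (0, 0, 7, 3, 3, 3).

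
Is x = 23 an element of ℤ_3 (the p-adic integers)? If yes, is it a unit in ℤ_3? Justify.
x ∈ ℤ_3^× (unit); v_3(x) = 0

ℤ_3 = {x ∈ ℚ_3 : v_3(x) ≥ 0} and ℤ_3^× = {x ∈ ℤ_3 : v_3(x) = 0}. Here v_3(23) = v_3(num) − v_3(den) = 0; compare against these criteria.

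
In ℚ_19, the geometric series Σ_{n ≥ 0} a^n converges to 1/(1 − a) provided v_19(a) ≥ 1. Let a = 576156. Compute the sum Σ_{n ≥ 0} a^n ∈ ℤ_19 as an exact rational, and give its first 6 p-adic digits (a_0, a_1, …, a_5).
Σ a^n = 1/(1 − a) = -1/576155;  first 6 digits = (1, 0, 0, 8, 4, 0)

v_19(a) = 3 ≥ 1, so the series converges in ℤ_19 to 1/(1 − a) = 1/(1 − 576156) = -1/576155. Expand this rational in ℤ_19: compute digits iteratively via d_i = x_i mod 19, x_{i+1} = (x_i − d_i)/19. The first 6 digits are (1, 0, 0, 8, 4, 0).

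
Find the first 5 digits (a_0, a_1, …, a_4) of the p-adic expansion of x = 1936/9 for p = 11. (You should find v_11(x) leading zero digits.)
(a_0, …, a_4) = (0, 0, 3, 6, 8)

v_11(1936/9) = 2, so a_0 = ... = a_1 = 0. Factor out: x = 11^2 · u with u = 16/9 a unit in ℤ_11. Expand u iteratively via a_{v+i} = u_i mod 11, u_{i+1} = (u_i − a_{v+i})/11:
  u_0 = 16/9;  a_2 = 3;  u_1 = (u_0 − 3)/11 = -1/9
  u_1 = -1/9;  a_3 = 6;  u_2 = (u_1 − 6)/11 = -5/9
  u_2 = -5/9;  a_4 = 8;  u_3 = (u_2 − 8)/11 = -7/9
Digits: (0, 0, 3, 6, 8).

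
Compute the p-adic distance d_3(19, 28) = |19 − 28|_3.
d_3(19, 28) = 1/9

Step 1 — x − y = 19 − 28 = -9. Step 2 — v_3(-9) = 2 (factor: -9 = −(3^2 · 1); the sign does not affect v_p). Step 3 — |x − y|_3 = 3^{-2} = 1/9.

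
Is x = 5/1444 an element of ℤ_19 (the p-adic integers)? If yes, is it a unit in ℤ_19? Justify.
x ∉ ℤ_19 (v_19(x) = -2 < 0)

ℤ_19 = {x ∈ ℚ_19 : v_19(x) ≥ 0} and ℤ_19^× = {x ∈ ℤ_19 : v_19(x) = 0}. Here v_19(5/1444) = v_19(num) − v_19(den) = -2; compare against these criteria.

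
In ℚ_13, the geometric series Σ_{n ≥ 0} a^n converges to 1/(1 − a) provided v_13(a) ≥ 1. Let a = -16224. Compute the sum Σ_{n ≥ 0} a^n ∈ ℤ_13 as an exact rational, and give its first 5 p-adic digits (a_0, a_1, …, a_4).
Σ a^n = 1/(1 − a) = 1/16225;  first 5 digits = (1, 0, 8, 5, 11)

v_13(a) = 2 ≥ 1, so the series converges in ℤ_13 to 1/(1 − a) = 1/(1 − (-16224)) = 1/16225. Expand this rational in ℤ_13: compute digits iteratively via d_i = x_i mod 13, x_{i+1} = (x_i − d_i)/13. The first 5 digits are (1, 0, 8, 5, 11).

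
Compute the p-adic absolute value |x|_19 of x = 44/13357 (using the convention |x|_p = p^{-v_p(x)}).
|44/13357|_19 = 361

Step 1 — compute v_19(x) by factoring powers of 19 out of the numerator and denominator: v_19(44/13357) = -2. Step 2 — apply |x|_p = p^{-v_p(x)} = 19^{2} = 361.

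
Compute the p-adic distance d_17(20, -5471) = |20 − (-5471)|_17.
d_17(20, -5471) = 1/289

Step 1 — x − y = 20 − (-5471) = 5491. Step 2 — v_17(5491) = 2 (factor: 5491 = (17^2 · 19); the sign does not affect v_p). Step 3 — |x − y|_17 = 17^{-2} = 1/289.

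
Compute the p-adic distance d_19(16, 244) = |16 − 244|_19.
d_19(16, 244) = 1/19

Step 1 — x − y = 16 − 244 = -228. Step 2 — v_19(-228) = 1 (factor: -228 = −(19^1 · 12); the sign does not affect v_p). Step 3 — |x − y|_19 = 19^{-1} = 1/19.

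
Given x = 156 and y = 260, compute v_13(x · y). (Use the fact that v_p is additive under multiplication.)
v_13(40560) = 2

v_p(x) = 1 (factor: 156 = 13^1 · 12); v_p(y) = 1 (factor: 260 = 13^1 · 20). Additivity: v_p(xy) = v_p(x) + v_p(y) = 1 + 1 = 2. (Direct check: xy = 40560 = 13^2 · (240).)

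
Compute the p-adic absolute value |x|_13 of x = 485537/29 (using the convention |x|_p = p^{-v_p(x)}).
|485537/29|_13 = 1/28561

Step 1 — compute v_13(x) by factoring powers of 13 out of the numerator and denominator: v_13(485537/29) = 4. Step 2 — apply |x|_p = p^{-v_p(x)} = 13^{-4} = 1/28561.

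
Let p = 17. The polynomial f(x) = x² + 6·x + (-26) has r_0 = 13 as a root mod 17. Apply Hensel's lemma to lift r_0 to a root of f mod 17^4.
r_3 = 81188 (mod 83521)

Hensel: r_{i+1} = r_i − f(r_i)·(f′(r_i))^{-1} mod 17^{i+2}, f′(x) = 2x + 6. Iterate:
  r_0 = 13 (mod 17)
  r_1 = 268 (mod 289)
  r_2 = 2580 (mod 4913)
  r_3 = 81188 (mod 83521)
Final: r = 81188 satisfies f(r) ≡ 0 mod 17^4.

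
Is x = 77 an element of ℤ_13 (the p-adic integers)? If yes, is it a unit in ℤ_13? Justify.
x ∈ ℤ_13^× (unit); v_13(x) = 0

ℤ_13 = {x ∈ ℚ_13 : v_13(x) ≥ 0} and ℤ_13^× = {x ∈ ℤ_13 : v_13(x) = 0}. Here v_13(77) = v_13(num) − v_13(den) = 0; compare against these criteria.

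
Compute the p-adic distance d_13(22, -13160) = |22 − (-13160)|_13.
d_13(22, -13160) = 1/2197

Step 1 — x − y = 22 − (-13160) = 13182. Step 2 — v_13(13182) = 3 (factor: 13182 = (13^3 · 6); the sign does not affect v_p). Step 3 — |x − y|_13 = 13^{-3} = 1/2197.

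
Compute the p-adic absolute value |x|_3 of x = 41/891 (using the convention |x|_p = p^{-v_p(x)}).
|41/891|_3 = 81

Step 1 — compute v_3(x) by factoring powers of 3 out of the numerator and denominator: v_3(41/891) = -4. Step 2 — apply |x|_p = p^{-v_p(x)} = 3^{4} = 81.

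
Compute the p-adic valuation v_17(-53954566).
v_17(-53954566) = 5

v_17(n) is the largest exponent k such that 17^k divides n. Factor out: -53954566 = -17^5 · 38. (Sign doesn't affect v_p.) So v_17(-53954566) = 5.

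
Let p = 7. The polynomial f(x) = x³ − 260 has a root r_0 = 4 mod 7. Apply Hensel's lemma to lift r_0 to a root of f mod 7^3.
r_2 = 151 (mod 343)

Hensel: r_{i+1} = r_i − f(r_i)/f′(r_i) mod 7^{i+2}, where f′(x) = 3x². Iterate:
  r_0 = 4 (mod 7)
  r_1 = 4 (mod 49)
  r_2 = 151 (mod 343)
Final: r = 151 with f(r) ≡ 0 mod 7^3.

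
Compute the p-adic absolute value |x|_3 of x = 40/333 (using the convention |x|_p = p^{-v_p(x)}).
|40/333|_3 = 9

Step 1 — compute v_3(x) by factoring powers of 3 out of the numerator and denominator: v_3(40/333) = -2. Step 2 — apply |x|_p = p^{-v_p(x)} = 3^{2} = 9.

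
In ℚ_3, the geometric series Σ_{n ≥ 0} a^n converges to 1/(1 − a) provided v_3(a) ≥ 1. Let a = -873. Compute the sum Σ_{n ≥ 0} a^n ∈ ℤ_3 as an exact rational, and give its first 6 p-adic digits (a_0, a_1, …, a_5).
Σ a^n = 1/(1 − a) = 1/874;  first 6 digits = (1, 0, 2, 0, 2, 0)

v_3(a) = 2 ≥ 1, so the series converges in ℤ_3 to 1/(1 − a) = 1/(1 − (-873)) = 1/874. Expand this rational in ℤ_3: compute digits iteratively via d_i = x_i mod 3, x_{i+1} = (x_i − d_i)/3. The first 6 digits are (1, 0, 2, 0, 2, 0).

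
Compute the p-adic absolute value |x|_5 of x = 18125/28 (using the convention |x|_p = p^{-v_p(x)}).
|18125/28|_5 = 1/625

Step 1 — compute v_5(x) by factoring powers of 5 out of the numerator and denominator: v_5(18125/28) = 4. Step 2 — apply |x|_p = p^{-v_p(x)} = 5^{-4} = 1/625.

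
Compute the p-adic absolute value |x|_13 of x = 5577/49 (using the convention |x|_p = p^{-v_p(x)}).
|5577/49|_13 = 1/169

Step 1 — compute v_13(x) by factoring powers of 13 out of the numerator and denominator: v_13(5577/49) = 2. Step 2 — apply |x|_p = p^{-v_p(x)} = 13^{-2} = 1/169.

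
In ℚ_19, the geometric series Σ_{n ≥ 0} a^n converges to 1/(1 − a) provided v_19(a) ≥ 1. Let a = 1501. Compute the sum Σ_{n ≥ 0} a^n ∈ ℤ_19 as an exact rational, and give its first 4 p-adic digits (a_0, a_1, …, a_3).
Σ a^n = 1/(1 − a) = -1/1500;  first 4 digits = (1, 3, 13, 13)

v_19(a) = 1 ≥ 1, so the series converges in ℤ_19 to 1/(1 − a) = 1/(1 − 1501) = -1/1500. Expand this rational in ℤ_19: compute digits iteratively via d_i = x_i mod 19, x_{i+1} = (x_i − d_i)/19. The first 4 digits are (1, 3, 13, 13).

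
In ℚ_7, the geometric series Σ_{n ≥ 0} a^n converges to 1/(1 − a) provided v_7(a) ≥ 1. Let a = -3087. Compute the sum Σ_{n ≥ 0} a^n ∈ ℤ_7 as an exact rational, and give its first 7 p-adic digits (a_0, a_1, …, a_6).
Σ a^n = 1/(1 − a) = 1/3088;  first 7 digits = (1, 0, 0, 5, 5, 6, 3)

v_7(a) = 3 ≥ 1, so the series converges in ℤ_7 to 1/(1 − a) = 1/(1 − (-3087)) = 1/3088. Expand this rational in ℤ_7: compute digits iteratively via d_i = x_i mod 7, x_{i+1} = (x_i − d_i)/7. The first 7 digits are (1, 0, 0, 5, 5, 6, 3).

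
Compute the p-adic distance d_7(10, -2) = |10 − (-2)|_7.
d_7(10, -2) = 1

Step 1 — x − y = 10 − (-2) = 12. Step 2 — v_7(12) = 0 (factor: 12 = (7^0 · 12); the sign does not affect v_p). Step 3 — |x − y|_7 = 7^{0} = 1.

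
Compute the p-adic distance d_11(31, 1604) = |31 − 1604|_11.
d_11(31, 1604) = 1/121

Step 1 — x − y = 31 − 1604 = -1573. Step 2 — v_11(-1573) = 2 (factor: -1573 = −(11^2 · 13); the sign does not affect v_p). Step 3 — |x − y|_11 = 11^{-2} = 1/121.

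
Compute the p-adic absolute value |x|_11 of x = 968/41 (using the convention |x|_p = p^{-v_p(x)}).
|968/41|_11 = 1/121

Step 1 — compute v_11(x) by factoring powers of 11 out of the numerator and denominator: v_11(968/41) = 2. Step 2 — apply |x|_p = p^{-v_p(x)} = 11^{-2} = 1/121.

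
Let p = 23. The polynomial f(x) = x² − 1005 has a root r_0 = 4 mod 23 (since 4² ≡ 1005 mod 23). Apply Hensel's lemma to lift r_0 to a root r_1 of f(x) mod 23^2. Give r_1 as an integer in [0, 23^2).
r_1 = 326 (mod 529)

Hensel's recurrence: r_{i+1} = r_i − f(r_i)·(f′(r_i))^{-1} mod 23^{i+2}, with f′(x) = 2x. Iterate:
  r_0 = 4 (mod 23)
  r_1 = 326 (mod 529)
Final: r_1 = 326, and one checks f(r_1) ≡ 0 mod 23^2.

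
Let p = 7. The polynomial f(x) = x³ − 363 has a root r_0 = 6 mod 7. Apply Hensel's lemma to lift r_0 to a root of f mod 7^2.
r_1 = 6 (mod 49)

Hensel: r_{i+1} = r_i − f(r_i)/f′(r_i) mod 7^{i+2}, where f′(x) = 3x². Iterate:
  r_0 = 6 (mod 7)
  r_1 = 6 (mod 49)
Final: r = 6 with f(r) ≡ 0 mod 7^2.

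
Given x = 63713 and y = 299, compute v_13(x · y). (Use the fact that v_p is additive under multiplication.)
v_13(19050187) = 4

v_p(x) = 3 (factor: 63713 = 13^3 · 29); v_p(y) = 1 (factor: 299 = 13^1 · 23). Additivity: v_p(xy) = v_p(x) + v_p(y) = 3 + 1 = 4. (Direct check: xy = 19050187 = 13^4 · (667).)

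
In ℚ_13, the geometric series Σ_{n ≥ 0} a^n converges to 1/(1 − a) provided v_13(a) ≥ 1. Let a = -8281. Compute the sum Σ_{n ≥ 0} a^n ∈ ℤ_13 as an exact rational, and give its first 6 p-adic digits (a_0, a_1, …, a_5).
Σ a^n = 1/(1 − a) = 1/8282;  first 6 digits = (1, 0, 3, 9, 8, 2)

v_13(a) = 2 ≥ 1, so the series converges in ℤ_13 to 1/(1 − a) = 1/(1 − (-8281)) = 1/8282. Expand this rational in ℤ_13: compute digits iteratively via d_i = x_i mod 13, x_{i+1} = (x_i − d_i)/13. The first 6 digits are (1, 0, 3, 9, 8, 2).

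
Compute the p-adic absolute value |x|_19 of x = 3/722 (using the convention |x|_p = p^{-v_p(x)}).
|3/722|_19 = 361

Step 1 — compute v_19(x) by factoring powers of 19 out of the numerator and denominator: v_19(3/722) = -2. Step 2 — apply |x|_p = p^{-v_p(x)} = 19^{2} = 361.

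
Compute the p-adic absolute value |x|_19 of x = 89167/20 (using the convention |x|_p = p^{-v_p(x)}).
|89167/20|_19 = 1/6859

Step 1 — compute v_19(x) by factoring powers of 19 out of the numerator and denominator: v_19(89167/20) = 3. Step 2 — apply |x|_p = p^{-v_p(x)} = 19^{-3} = 1/6859.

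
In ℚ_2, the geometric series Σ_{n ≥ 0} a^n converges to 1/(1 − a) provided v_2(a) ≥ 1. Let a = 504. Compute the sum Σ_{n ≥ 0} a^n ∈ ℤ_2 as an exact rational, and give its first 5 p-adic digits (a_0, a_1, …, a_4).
Σ a^n = 1/(1 − a) = -1/503;  first 5 digits = (1, 0, 0, 1, 1)

v_2(a) = 3 ≥ 1, so the series converges in ℤ_2 to 1/(1 − a) = 1/(1 − 504) = -1/503. Expand this rational in ℤ_2: compute digits iteratively via d_i = x_i mod 2, x_{i+1} = (x_i − d_i)/2. The first 5 digits are (1, 0, 0, 1, 1).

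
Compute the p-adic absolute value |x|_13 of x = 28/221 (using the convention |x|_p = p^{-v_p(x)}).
|28/221|_13 = 13

Step 1 — compute v_13(x) by factoring powers of 13 out of the numerator and denominator: v_13(28/221) = -1. Step 2 — apply |x|_p = p^{-v_p(x)} = 13^{1} = 13.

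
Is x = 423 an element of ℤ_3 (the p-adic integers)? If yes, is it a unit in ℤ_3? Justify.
x ∈ ℤ_3 but not a unit; v_3(x) = 2 > 0

ℤ_3 = {x ∈ ℚ_3 : v_3(x) ≥ 0} and ℤ_3^× = {x ∈ ℤ_3 : v_3(x) = 0}. Here v_3(423) = v_3(num) − v_3(den) = 2; compare against these criteria.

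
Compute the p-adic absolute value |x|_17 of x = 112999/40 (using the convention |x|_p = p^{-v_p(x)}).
|112999/40|_17 = 1/4913

Step 1 — compute v_17(x) by factoring powers of 17 out of the numerator and denominator: v_17(112999/40) = 3. Step 2 — apply |x|_p = p^{-v_p(x)} = 17^{-3} = 1/4913.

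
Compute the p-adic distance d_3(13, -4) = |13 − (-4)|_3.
d_3(13, -4) = 1

Step 1 — x − y = 13 − (-4) = 17. Step 2 — v_3(17) = 0 (factor: 17 = (3^0 · 17); the sign does not affect v_p). Step 3 — |x − y|_3 = 3^{0} = 1.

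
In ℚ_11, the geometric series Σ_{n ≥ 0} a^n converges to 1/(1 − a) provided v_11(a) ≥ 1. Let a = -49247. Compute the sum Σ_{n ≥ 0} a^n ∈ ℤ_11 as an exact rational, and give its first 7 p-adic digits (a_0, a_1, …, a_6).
Σ a^n = 1/(1 − a) = 1/49248;  first 7 digits = (1, 0, 0, 7, 7, 10, 4)

v_11(a) = 3 ≥ 1, so the series converges in ℤ_11 to 1/(1 − a) = 1/(1 − (-49247)) = 1/49248. Expand this rational in ℤ_11: compute digits iteratively via d_i = x_i mod 11, x_{i+1} = (x_i − d_i)/11. The first 7 digits are (1, 0, 0, 7, 7, 10, 4).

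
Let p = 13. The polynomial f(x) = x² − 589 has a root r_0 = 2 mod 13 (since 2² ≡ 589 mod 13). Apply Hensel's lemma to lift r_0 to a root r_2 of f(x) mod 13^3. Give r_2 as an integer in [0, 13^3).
r_2 = 1289 (mod 2197)

Hensel's recurrence: r_{i+1} = r_i − f(r_i)·(f′(r_i))^{-1} mod 13^{i+2}, with f′(x) = 2x. Iterate:
  r_0 = 2 (mod 13)
  r_1 = 106 (mod 169)
  r_2 = 1289 (mod 2197)
Final: r_2 = 1289, and one checks f(r_2) ≡ 0 mod 13^3.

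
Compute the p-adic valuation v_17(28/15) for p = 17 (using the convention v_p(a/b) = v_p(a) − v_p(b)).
v_17(28/15) = 0

Factor powers of 17 from the numerator and denominator of the reduced fraction: 28 = 17^0 · 28 and 15 = 17^0 · 15. Apply v_p(a/b) = v_p(a) − v_p(b): v_17(28/15) = 0 − 0 = 0.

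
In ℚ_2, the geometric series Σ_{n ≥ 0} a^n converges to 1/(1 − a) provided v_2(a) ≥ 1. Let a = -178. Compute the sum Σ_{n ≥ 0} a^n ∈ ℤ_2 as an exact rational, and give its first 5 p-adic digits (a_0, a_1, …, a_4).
Σ a^n = 1/(1 − a) = 1/179;  first 5 digits = (1, 1, 0, 1, 1)

v_2(a) = 1 ≥ 1, so the series converges in ℤ_2 to 1/(1 − a) = 1/(1 − (-178)) = 1/179. Expand this rational in ℤ_2: compute digits iteratively via d_i = x_i mod 2, x_{i+1} = (x_i − d_i)/2. The first 5 digits are (1, 1, 0, 1, 1).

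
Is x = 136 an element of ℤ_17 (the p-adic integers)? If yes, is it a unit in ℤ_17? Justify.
x ∈ ℤ_17 but not a unit; v_17(x) = 1 > 0

ℤ_17 = {x ∈ ℚ_17 : v_17(x) ≥ 0} and ℤ_17^× = {x ∈ ℤ_17 : v_17(x) = 0}. Here v_17(136) = v_17(num) − v_17(den) = 1; compare against these criteria.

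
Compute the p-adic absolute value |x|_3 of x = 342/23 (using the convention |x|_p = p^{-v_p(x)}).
|342/23|_3 = 1/9

Step 1 — compute v_3(x) by factoring powers of 3 out of the numerator and denominator: v_3(342/23) = 2. Step 2 — apply |x|_p = p^{-v_p(x)} = 3^{-2} = 1/9.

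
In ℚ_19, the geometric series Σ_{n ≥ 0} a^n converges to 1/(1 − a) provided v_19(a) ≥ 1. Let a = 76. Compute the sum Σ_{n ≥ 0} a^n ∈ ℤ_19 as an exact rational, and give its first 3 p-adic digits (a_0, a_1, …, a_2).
Σ a^n = 1/(1 − a) = -1/75;  first 3 digits = (1, 4, 16)

v_19(a) = 1 ≥ 1, so the series converges in ℤ_19 to 1/(1 − a) = 1/(1 − 76) = -1/75. Expand this rational in ℤ_19: compute digits iteratively via d_i = x_i mod 19, x_{i+1} = (x_i − d_i)/19. The first 3 digits are (1, 4, 16).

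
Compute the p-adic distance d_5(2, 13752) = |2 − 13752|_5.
d_5(2, 13752) = 1/625

Step 1 — x − y = 2 − 13752 = -13750. Step 2 — v_5(-13750) = 4 (factor: -13750 = −(5^4 · 22); the sign does not affect v_p). Step 3 — |x − y|_5 = 5^{-4} = 1/625.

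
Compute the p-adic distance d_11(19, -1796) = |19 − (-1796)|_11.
d_11(19, -1796) = 1/121

Step 1 — x − y = 19 − (-1796) = 1815. Step 2 — v_11(1815) = 2 (factor: 1815 = (11^2 · 15); the sign does not affect v_p). Step 3 — |x − y|_11 = 11^{-2} = 1/121.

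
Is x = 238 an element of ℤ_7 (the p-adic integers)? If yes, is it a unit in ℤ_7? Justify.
x ∈ ℤ_7 but not a unit; v_7(x) = 1 > 0

ℤ_7 = {x ∈ ℚ_7 : v_7(x) ≥ 0} and ℤ_7^× = {x ∈ ℤ_7 : v_7(x) = 0}. Here v_7(238) = v_7(num) − v_7(den) = 1; compare against these criteria.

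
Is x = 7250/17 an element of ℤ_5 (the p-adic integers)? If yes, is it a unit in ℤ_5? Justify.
x ∈ ℤ_5 but not a unit; v_5(x) = 3 > 0

ℤ_5 = {x ∈ ℚ_5 : v_5(x) ≥ 0} and ℤ_5^× = {x ∈ ℤ_5 : v_5(x) = 0}. Here v_5(7250/17) = v_5(num) − v_5(den) = 3; compare against these criteria.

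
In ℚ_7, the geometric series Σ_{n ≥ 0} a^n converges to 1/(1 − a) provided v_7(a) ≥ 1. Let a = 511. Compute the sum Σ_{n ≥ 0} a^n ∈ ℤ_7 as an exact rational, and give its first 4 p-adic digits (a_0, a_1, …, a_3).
Σ a^n = 1/(1 − a) = -1/510;  first 4 digits = (1, 3, 5, 5)

v_7(a) = 1 ≥ 1, so the series converges in ℤ_7 to 1/(1 − a) = 1/(1 − 511) = -1/510. Expand this rational in ℤ_7: compute digits iteratively via d_i = x_i mod 7, x_{i+1} = (x_i − d_i)/7. The first 4 digits are (1, 3, 5, 5).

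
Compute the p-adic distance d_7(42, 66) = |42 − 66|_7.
d_7(42, 66) = 1

Step 1 — x − y = 42 − 66 = -24. Step 2 — v_7(-24) = 0 (factor: -24 = −(7^0 · 24); the sign does not affect v_p). Step 3 — |x − y|_7 = 7^{0} = 1.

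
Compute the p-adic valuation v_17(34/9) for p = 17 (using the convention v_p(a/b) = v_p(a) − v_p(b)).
v_17(34/9) = 1

Factor powers of 17 from the numerator and denominator of the reduced fraction: 34 = 17^1 · 2 and 9 = 17^0 · 9. Apply v_p(a/b) = v_p(a) − v_p(b): v_17(34/9) = 1 − 0 = 1.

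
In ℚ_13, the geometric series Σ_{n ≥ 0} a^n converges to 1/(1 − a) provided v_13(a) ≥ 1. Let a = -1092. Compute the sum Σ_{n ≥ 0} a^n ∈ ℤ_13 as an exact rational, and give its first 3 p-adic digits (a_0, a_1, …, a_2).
Σ a^n = 1/(1 − a) = 1/1093;  first 3 digits = (1, 7, 3)

v_13(a) = 1 ≥ 1, so the series converges in ℤ_13 to 1/(1 − a) = 1/(1 − (-1092)) = 1/1093. Expand this rational in ℤ_13: compute digits iteratively via d_i = x_i mod 13, x_{i+1} = (x_i − d_i)/13. The first 3 digits are (1, 7, 3).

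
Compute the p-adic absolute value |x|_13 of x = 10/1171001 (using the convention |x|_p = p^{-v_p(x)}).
|10/1171001|_13 = 28561

Step 1 — compute v_13(x) by factoring powers of 13 out of the numerator and denominator: v_13(10/1171001) = -4. Step 2 — apply |x|_p = p^{-v_p(x)} = 13^{4} = 28561.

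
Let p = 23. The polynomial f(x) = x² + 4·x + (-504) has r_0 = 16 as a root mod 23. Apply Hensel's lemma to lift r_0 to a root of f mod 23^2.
r_1 = 315 (mod 529)

Hensel: r_{i+1} = r_i − f(r_i)·(f′(r_i))^{-1} mod 23^{i+2}, f′(x) = 2x + 4. Iterate:
  r_0 = 16 (mod 23)
  r_1 = 315 (mod 529)
Final: r = 315 satisfies f(r) ≡ 0 mod 23^2.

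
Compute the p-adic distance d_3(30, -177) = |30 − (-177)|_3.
d_3(30, -177) = 1/9

Step 1 — x − y = 30 − (-177) = 207. Step 2 — v_3(207) = 2 (factor: 207 = (3^2 · 23); the sign does not affect v_p). Step 3 — |x − y|_3 = 3^{-2} = 1/9.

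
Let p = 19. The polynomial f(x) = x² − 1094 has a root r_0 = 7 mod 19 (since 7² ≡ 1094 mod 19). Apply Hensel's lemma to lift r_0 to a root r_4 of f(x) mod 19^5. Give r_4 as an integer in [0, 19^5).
r_4 = 364408 (mod 2476099)

Hensel's recurrence: r_{i+1} = r_i − f(r_i)·(f′(r_i))^{-1} mod 19^{i+2}, with f′(x) = 2x. Iterate:
  r_0 = 7 (mod 19)
  r_1 = 159 (mod 361)
  r_2 = 881 (mod 6859)
  r_3 = 103766 (mod 130321)
  r_4 = 364408 (mod 2476099)
Final: r_4 = 364408, and one checks f(r_4) ≡ 0 mod 19^5.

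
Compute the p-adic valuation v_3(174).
v_3(174) = 1

v_3(n) is the largest exponent k such that 3^k divides n. Factor out: 174 = 3^1 · 58. (Sign doesn't affect v_p.) So v_3(174) = 1.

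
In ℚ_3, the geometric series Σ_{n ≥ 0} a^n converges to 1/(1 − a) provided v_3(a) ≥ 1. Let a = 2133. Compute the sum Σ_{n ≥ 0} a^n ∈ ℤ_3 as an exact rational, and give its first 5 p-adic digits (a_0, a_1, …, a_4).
Σ a^n = 1/(1 − a) = -1/2132;  first 5 digits = (1, 0, 0, 1, 2)

v_3(a) = 3 ≥ 1, so the series converges in ℤ_3 to 1/(1 − a) = 1/(1 − 2133) = -1/2132. Expand this rational in ℤ_3: compute digits iteratively via d_i = x_i mod 3, x_{i+1} = (x_i − d_i)/3. The first 5 digits are (1, 0, 0, 1, 2).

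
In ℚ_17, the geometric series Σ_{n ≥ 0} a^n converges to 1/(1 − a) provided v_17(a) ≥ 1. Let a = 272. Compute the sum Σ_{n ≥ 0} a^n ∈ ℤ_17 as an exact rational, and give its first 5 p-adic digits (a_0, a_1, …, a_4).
Σ a^n = 1/(1 − a) = -1/271;  first 5 digits = (1, 16, 1, 14, 4)

v_17(a) = 1 ≥ 1, so the series converges in ℤ_17 to 1/(1 − a) = 1/(1 − 272) = -1/271. Expand this rational in ℤ_17: compute digits iteratively via d_i = x_i mod 17, x_{i+1} = (x_i − d_i)/17. The first 5 digits are (1, 16, 1, 14, 4).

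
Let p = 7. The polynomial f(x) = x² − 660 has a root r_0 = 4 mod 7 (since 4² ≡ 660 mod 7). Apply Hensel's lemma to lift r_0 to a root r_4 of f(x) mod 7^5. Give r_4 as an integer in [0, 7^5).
r_4 = 3637 (mod 16807)

Hensel's recurrence: r_{i+1} = r_i − f(r_i)·(f′(r_i))^{-1} mod 7^{i+2}, with f′(x) = 2x. Iterate:
  r_0 = 4 (mod 7)
  r_1 = 11 (mod 49)
  r_2 = 207 (mod 343)
  r_3 = 1236 (mod 2401)
  r_4 = 3637 (mod 16807)
Final: r_4 = 3637, and one checks f(r_4) ≡ 0 mod 7^5.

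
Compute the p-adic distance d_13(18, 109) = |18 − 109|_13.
d_13(18, 109) = 1/13

Step 1 — x − y = 18 − 109 = -91. Step 2 — v_13(-91) = 1 (factor: -91 = −(13^1 · 7); the sign does not affect v_p). Step 3 — |x − y|_13 = 13^{-1} = 1/13.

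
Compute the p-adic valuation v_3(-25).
v_3(-25) = 0

v_3(n) is the largest exponent k such that 3^k divides n. Factor out: -25 = -3^0 · 25. (Sign doesn't affect v_p.) So v_3(-25) = 0.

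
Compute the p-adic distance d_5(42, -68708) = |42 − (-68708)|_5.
d_5(42, -68708) = 1/3125

Step 1 — x − y = 42 − (-68708) = 68750. Step 2 — v_5(68750) = 5 (factor: 68750 = (5^5 · 22); the sign does not affect v_p). Step 3 — |x − y|_5 = 5^{-5} = 1/3125.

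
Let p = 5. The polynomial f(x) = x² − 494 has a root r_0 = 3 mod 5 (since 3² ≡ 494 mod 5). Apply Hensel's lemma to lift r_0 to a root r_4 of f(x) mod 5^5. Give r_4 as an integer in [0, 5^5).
r_4 = 2213 (mod 3125)

Hensel's recurrence: r_{i+1} = r_i − f(r_i)·(f′(r_i))^{-1} mod 5^{i+2}, with f′(x) = 2x. Iterate:
  r_0 = 3 (mod 5)
  r_1 = 13 (mod 25)
  r_2 = 88 (mod 125)
  r_3 = 338 (mod 625)
  r_4 = 2213 (mod 3125)
Final: r_4 = 2213, and one checks f(r_4) ≡ 0 mod 5^5.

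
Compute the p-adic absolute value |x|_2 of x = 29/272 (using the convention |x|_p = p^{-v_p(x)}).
|29/272|_2 = 16

Step 1 — compute v_2(x) by factoring powers of 2 out of the numerator and denominator: v_2(29/272) = -4. Step 2 — apply |x|_p = p^{-v_p(x)} = 2^{4} = 16.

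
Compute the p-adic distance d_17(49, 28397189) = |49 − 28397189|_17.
d_17(49, 28397189) = 1/1419857

Step 1 — x − y = 49 − 28397189 = -28397140. Step 2 — v_17(-28397140) = 5 (factor: -28397140 = −(17^5 · 20); the sign does not affect v_p). Step 3 — |x − y|_17 = 17^{-5} = 1/1419857.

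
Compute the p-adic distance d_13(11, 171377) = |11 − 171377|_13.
d_13(11, 171377) = 1/28561

Step 1 — x − y = 11 − 171377 = -171366. Step 2 — v_13(-171366) = 4 (factor: -171366 = −(13^4 · 6); the sign does not affect v_p). Step 3 — |x − y|_13 = 13^{-4} = 1/28561.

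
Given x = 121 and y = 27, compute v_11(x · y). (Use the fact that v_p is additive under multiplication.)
v_11(3267) = 2

v_p(x) = 2 (factor: 121 = 11^2 · 1); v_p(y) = 0 (factor: 27 = 11^0 · 27). Additivity: v_p(xy) = v_p(x) + v_p(y) = 2 + 0 = 2. (Direct check: xy = 3267 = 11^2 · (27).)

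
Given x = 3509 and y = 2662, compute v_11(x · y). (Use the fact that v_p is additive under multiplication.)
v_11(9340958) = 5

v_p(x) = 2 (factor: 3509 = 11^2 · 29); v_p(y) = 3 (factor: 2662 = 11^3 · 2). Additivity: v_p(xy) = v_p(x) + v_p(y) = 2 + 3 = 5. (Direct check: xy = 9340958 = 11^5 · (58).)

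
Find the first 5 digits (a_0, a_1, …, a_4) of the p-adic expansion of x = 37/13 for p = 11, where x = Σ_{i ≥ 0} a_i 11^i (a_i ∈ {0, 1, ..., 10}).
(a_0, …, a_4) = (2, 6, 2, 4, 3)

v_11(37/13) = 0 (numerator and denominator both coprime to 11), so x ∈ ℤ_11^×. Compute digits iteratively via a_i = x_i mod 11, x_{i+1} = (x_i − a_i)/11, with x_0 = x:
  x_0 = 37/13;  a_0 = 2;  x_1 = (x_0 − 2)/11 = 1/13
  x_1 = 1/13;  a_1 = 6;  x_2 = (x_1 − 6)/11 = -7/13
  x_2 = -7/13;  a_2 = 2;  x_3 = (x_2 − 2)/11 = -3/13
  x_3 = -3/13;  a_3 = 4;  x_4 = (x_3 − 4)/11 = -5/13
  x_4 = -5/13;  a_4 = 3;  x_5 = (x_4 − 3)/11 = -4/13
Digits: (2, 6, 2, 4, 3).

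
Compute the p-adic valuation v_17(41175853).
v_17(41175853) = 5

v_17(n) is the largest exponent k such that 17^k divides n. Factor out: 41175853 = 17^5 · 29. (Sign doesn't affect v_p.) So v_17(41175853) = 5.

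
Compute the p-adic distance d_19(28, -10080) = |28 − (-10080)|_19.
d_19(28, -10080) = 1/361

Step 1 — x − y = 28 − (-10080) = 10108. Step 2 — v_19(10108) = 2 (factor: 10108 = (19^2 · 28); the sign does not affect v_p). Step 3 — |x − y|_19 = 19^{-2} = 1/361.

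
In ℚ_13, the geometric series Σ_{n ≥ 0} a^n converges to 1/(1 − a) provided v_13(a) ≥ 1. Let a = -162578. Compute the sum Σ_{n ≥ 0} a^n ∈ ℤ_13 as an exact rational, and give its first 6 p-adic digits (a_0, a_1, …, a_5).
Σ a^n = 1/(1 − a) = 1/162579;  first 6 digits = (1, 0, 0, 4, 7, 12)

v_13(a) = 3 ≥ 1, so the series converges in ℤ_13 to 1/(1 − a) = 1/(1 − (-162578)) = 1/162579. Expand this rational in ℤ_13: compute digits iteratively via d_i = x_i mod 13, x_{i+1} = (x_i − d_i)/13. The first 6 digits are (1, 0, 0, 4, 7, 12).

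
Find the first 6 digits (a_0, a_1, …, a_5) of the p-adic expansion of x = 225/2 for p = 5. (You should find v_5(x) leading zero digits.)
(a_0, …, a_5) = (0, 0, 2, 3, 2, 2)

v_5(225/2) = 2, so a_0 = ... = a_1 = 0. Factor out: x = 5^2 · u with u = 9/2 a unit in ℤ_5. Expand u iteratively via a_{v+i} = u_i mod 5, u_{i+1} = (u_i − a_{v+i})/5:
  u_0 = 9/2;  a_2 = 2;  u_1 = (u_0 − 2)/5 = 1/2
  u_1 = 1/2;  a_3 = 3;  u_2 = (u_1 − 3)/5 = -1/2
  u_2 = -1/2;  a_4 = 2;  u_3 = (u_2 − 2)/5 = -1/2
  u_3 = -1/2;  a_5 = 2;  u_4 = (u_3 − 2)/5 = -1/2
Digits: (0, 0, 2, 3, 2, 2).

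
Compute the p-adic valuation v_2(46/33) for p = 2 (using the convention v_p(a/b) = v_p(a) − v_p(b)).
v_2(46/33) = 1

Factor powers of 2 from the numerator and denominator of the reduced fraction: 46 = 2^1 · 23 and 33 = 2^0 · 33. Apply v_p(a/b) = v_p(a) − v_p(b): v_2(46/33) = 1 − 0 = 1.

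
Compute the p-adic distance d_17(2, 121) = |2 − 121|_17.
d_17(2, 121) = 1/17

Step 1 — x − y = 2 − 121 = -119. Step 2 — v_17(-119) = 1 (factor: -119 = −(17^1 · 7); the sign does not affect v_p). Step 3 — |x − y|_17 = 17^{-1} = 1/17.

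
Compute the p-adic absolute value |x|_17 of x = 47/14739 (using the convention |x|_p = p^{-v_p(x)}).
|47/14739|_17 = 4913

Step 1 — compute v_17(x) by factoring powers of 17 out of the numerator and denominator: v_17(47/14739) = -3. Step 2 — apply |x|_p = p^{-v_p(x)} = 17^{3} = 4913.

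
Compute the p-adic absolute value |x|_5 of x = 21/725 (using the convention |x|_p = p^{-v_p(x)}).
|21/725|_5 = 25

Step 1 — compute v_5(x) by factoring powers of 5 out of the numerator and denominator: v_5(21/725) = -2. Step 2 — apply |x|_p = p^{-v_p(x)} = 5^{2} = 25.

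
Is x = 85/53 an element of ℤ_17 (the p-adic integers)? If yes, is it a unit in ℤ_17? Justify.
x ∈ ℤ_17 but not a unit; v_17(x) = 1 > 0

ℤ_17 = {x ∈ ℚ_17 : v_17(x) ≥ 0} and ℤ_17^× = {x ∈ ℤ_17 : v_17(x) = 0}. Here v_17(85/53) = v_17(num) − v_17(den) = 1; compare against these criteria.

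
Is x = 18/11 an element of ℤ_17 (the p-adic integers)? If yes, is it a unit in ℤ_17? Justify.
x ∈ ℤ_17^× (unit); v_17(x) = 0

ℤ_17 = {x ∈ ℚ_17 : v_17(x) ≥ 0} and ℤ_17^× = {x ∈ ℤ_17 : v_17(x) = 0}. Here v_17(18/11) = v_17(num) − v_17(den) = 0; compare against these criteria.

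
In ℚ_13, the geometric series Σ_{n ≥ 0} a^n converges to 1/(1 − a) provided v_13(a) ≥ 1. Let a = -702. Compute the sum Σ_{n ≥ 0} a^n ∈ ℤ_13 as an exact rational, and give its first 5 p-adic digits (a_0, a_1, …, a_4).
Σ a^n = 1/(1 − a) = 1/703;  first 5 digits = (1, 11, 12, 7, 10)

v_13(a) = 1 ≥ 1, so the series converges in ℤ_13 to 1/(1 − a) = 1/(1 − (-702)) = 1/703. Expand this rational in ℤ_13: compute digits iteratively via d_i = x_i mod 13, x_{i+1} = (x_i − d_i)/13. The first 5 digits are (1, 11, 12, 7, 10).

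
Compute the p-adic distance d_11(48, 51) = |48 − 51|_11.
d_11(48, 51) = 1

Step 1 — x − y = 48 − 51 = -3. Step 2 — v_11(-3) = 0 (factor: -3 = −(11^0 · 3); the sign does not affect v_p). Step 3 — |x − y|_11 = 11^{0} = 1.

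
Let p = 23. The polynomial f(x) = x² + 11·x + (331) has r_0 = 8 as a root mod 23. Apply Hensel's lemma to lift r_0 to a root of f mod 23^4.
r_3 = 116135 (mod 279841)

Hensel: r_{i+1} = r_i − f(r_i)·(f′(r_i))^{-1} mod 23^{i+2}, f′(x) = 2x + 11. Iterate:
  r_0 = 8 (mod 23)
  r_1 = 284 (mod 529)
  r_2 = 6632 (mod 12167)
  r_3 = 116135 (mod 279841)
Final: r = 116135 satisfies f(r) ≡ 0 mod 23^4.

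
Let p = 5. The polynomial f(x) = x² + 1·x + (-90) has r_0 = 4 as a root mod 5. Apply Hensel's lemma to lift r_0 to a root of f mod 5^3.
r_2 = 9 (mod 125)

Hensel: r_{i+1} = r_i − f(r_i)·(f′(r_i))^{-1} mod 5^{i+2}, f′(x) = 2x + 1. Iterate:
  r_0 = 4 (mod 5)
  r_1 = 9 (mod 25)
  r_2 = 9 (mod 125)
Final: r = 9 satisfies f(r) ≡ 0 mod 5^3.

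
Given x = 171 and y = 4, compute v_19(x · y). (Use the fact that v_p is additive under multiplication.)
v_19(684) = 1

v_p(x) = 1 (factor: 171 = 19^1 · 9); v_p(y) = 0 (factor: 4 = 19^0 · 4). Additivity: v_p(xy) = v_p(x) + v_p(y) = 1 + 0 = 1. (Direct check: xy = 684 = 19^1 · (36).)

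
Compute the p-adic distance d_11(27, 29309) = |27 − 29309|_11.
d_11(27, 29309) = 1/14641

Step 1 — x − y = 27 − 29309 = -29282. Step 2 — v_11(-29282) = 4 (factor: -29282 = −(11^4 · 2); the sign does not affect v_p). Step 3 — |x − y|_11 = 11^{-4} = 1/14641.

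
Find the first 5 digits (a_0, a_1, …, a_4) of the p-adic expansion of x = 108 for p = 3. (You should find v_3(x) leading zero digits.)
(a_0, …, a_4) = (0, 0, 0, 1, 1)

v_3(108) = 3, so a_0 = ... = a_2 = 0. Factor out: x = 3^3 · u with u = 4 a unit in ℤ_3. Expand u iteratively via a_{v+i} = u_i mod 3, u_{i+1} = (u_i − a_{v+i})/3:
  u_0 = 4;  a_3 = 1;  u_1 = (u_0 − 1)/3 = 1
  u_1 = 1;  a_4 = 1;  u_2 = (u_1 − 1)/3 = 0
Digits: (0, 0, 0, 1, 1).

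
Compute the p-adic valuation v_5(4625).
v_5(4625) = 3

v_5(n) is the largest exponent k such that 5^k divides n. Factor out: 4625 = 5^3 · 37. (Sign doesn't affect v_p.) So v_5(4625) = 3.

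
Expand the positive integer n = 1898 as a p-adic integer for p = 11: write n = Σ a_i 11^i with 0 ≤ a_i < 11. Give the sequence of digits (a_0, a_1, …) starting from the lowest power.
(a_0, a_1, …) = (6, 7, 4, 1)

Repeated division by 11 gives the digits low-to-high: 1898 = 6 + 7·11^1 + 4·11^2 + 1·11^3. Digit sequence: (6, 7, 4, 1).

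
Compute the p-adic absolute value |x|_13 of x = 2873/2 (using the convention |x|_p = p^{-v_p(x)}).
|2873/2|_13 = 1/169

Step 1 — compute v_13(x) by factoring powers of 13 out of the numerator and denominator: v_13(2873/2) = 2. Step 2 — apply |x|_p = p^{-v_p(x)} = 13^{-2} = 1/169.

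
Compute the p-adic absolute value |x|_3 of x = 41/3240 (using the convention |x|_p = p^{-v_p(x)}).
|41/3240|_3 = 81

Step 1 — compute v_3(x) by factoring powers of 3 out of the numerator and denominator: v_3(41/3240) = -4. Step 2 — apply |x|_p = p^{-v_p(x)} = 3^{4} = 81.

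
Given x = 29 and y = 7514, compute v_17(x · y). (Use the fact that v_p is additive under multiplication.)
v_17(217906) = 2

v_p(x) = 0 (factor: 29 = 17^0 · 29); v_p(y) = 2 (factor: 7514 = 17^2 · 26). Additivity: v_p(xy) = v_p(x) + v_p(y) = 0 + 2 = 2. (Direct check: xy = 217906 = 17^2 · (754).)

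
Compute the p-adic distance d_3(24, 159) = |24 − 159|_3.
d_3(24, 159) = 1/27

Step 1 — x − y = 24 − 159 = -135. Step 2 — v_3(-135) = 3 (factor: -135 = −(3^3 · 5); the sign does not affect v_p). Step 3 — |x − y|_3 = 3^{-3} = 1/27.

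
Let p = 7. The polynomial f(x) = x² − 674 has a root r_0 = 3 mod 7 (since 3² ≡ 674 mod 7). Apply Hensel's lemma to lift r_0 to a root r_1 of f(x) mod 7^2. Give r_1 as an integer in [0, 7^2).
r_1 = 24 (mod 49)

Hensel's recurrence: r_{i+1} = r_i − f(r_i)·(f′(r_i))^{-1} mod 7^{i+2}, with f′(x) = 2x. Iterate:
  r_0 = 3 (mod 7)
  r_1 = 24 (mod 49)
Final: r_1 = 24, and one checks f(r_1) ≡ 0 mod 7^2.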